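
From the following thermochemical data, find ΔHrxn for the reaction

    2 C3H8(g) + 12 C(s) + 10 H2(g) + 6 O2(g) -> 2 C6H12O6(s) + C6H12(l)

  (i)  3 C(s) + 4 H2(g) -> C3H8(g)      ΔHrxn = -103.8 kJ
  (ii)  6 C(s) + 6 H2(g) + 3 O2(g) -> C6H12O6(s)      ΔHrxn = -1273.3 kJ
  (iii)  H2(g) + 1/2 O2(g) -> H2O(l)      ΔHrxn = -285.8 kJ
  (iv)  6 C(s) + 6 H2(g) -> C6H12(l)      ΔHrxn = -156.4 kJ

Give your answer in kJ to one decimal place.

(i) reversed and × 2: (-2)·(-103.8) = +207.6 kJ
(ii) × 2: (2)·(-1273.3) = -2546.6 kJ
(iii): not needed.
(iv) as written: -156.4 kJ
ΔHrxn = (-2)·(-103.8) + (2)·(-1273.3) + (1)·(-156.4) = -2495.4 kJ

ΔHrxn = -2495.4 kJ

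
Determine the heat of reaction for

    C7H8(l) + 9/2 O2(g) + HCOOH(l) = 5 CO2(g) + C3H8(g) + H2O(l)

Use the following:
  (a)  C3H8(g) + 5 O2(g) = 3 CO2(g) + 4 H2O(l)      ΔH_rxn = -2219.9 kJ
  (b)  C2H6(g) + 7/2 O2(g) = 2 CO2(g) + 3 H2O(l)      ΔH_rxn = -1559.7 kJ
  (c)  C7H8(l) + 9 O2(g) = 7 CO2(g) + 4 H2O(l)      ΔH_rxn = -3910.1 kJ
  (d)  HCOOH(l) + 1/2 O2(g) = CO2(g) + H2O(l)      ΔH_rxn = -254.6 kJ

ΔH_rxn = -1944.8 kJ

(a) reversed: +2219.9 kJ
(b): not needed.
(c) as written: -3910.1 kJ
(d) as written: -254.6 kJ
ΔH_rxn = (-1)·(-2219.9) + (1)·(-3910.1) + (1)·(-254.6) = -1944.8 kJ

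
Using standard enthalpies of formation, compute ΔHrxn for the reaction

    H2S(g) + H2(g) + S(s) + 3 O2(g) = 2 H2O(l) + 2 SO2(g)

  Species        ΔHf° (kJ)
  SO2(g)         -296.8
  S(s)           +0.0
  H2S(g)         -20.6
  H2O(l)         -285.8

Products: 2·(-285.8) + 2·(-296.8) = -1165.2
Reactants: 1·(-20.6) + 1·(+0.0) + 1·(+0.0) + 3·(+0.0) = -20.6
ΔHrxn = (-1165.2) − (-20.6) = -1144.6 kJ

ΔHrxn = -1144.6 kJ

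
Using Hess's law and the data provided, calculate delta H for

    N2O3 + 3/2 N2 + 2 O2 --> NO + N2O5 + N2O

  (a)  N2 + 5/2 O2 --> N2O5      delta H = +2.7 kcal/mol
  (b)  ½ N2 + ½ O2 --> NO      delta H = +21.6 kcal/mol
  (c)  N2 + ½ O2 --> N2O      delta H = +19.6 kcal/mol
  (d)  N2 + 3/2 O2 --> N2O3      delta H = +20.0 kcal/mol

(a) as written (N2O5 already on the product side): +2.7 kcal/mol
(b) as written (NO already on the product side): +21.6 kcal/mol
(c) as written (N2O already on the product side): +19.6 kcal/mol
(d) reversed (N2O3 must end up as a reactant): -20.0 kcal/mol
Since enthalpy is a state function, delta H = (1)·(+2.7) + (1)·(+21.6) + (1)·(+19.6) + (-1)·(+20.0) = 23.9 kcal/mol

delta H = 23.9 kcal/mol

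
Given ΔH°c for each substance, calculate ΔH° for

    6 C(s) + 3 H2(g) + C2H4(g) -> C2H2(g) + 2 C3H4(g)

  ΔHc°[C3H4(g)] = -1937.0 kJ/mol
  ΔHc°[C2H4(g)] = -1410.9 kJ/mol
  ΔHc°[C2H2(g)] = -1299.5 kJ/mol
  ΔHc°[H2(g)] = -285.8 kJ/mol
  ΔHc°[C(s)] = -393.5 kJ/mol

ΔH° = 544.2 kJ/mol

Using ΔH = Σ nΔHc°(reactants) − Σ nΔHc°(products):
= [6·(-393.5) + 3·(-285.8) + 1·(-1410.9)] − [1·(-1299.5) + 2·(-1937.0)]
= 544.2 kJ/mol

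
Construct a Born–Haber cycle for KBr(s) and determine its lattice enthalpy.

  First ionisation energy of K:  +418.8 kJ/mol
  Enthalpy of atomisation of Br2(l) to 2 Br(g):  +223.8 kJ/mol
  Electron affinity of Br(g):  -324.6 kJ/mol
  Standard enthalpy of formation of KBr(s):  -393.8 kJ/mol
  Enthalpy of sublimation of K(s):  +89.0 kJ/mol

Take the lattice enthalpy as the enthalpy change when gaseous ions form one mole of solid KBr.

U = -688.9 kJ/mol

ΔHf° = 1·ΔHsub + 1·(ΣIE) + 1/2·D(Br2) + 1·EA + U
-393.8 = 1·(+89.0) + 1·(+418.8) + 1/2·(+223.8) + 1·(-324.6) + U
U = -393.8 − (+295.1) = -688.9 kJ/mol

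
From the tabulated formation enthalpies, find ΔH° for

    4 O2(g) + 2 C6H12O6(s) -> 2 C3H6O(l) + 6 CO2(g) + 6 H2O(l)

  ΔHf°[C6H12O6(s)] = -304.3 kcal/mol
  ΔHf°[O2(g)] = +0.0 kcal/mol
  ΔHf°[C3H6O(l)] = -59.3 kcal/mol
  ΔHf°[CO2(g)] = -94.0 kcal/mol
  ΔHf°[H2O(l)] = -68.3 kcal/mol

ΔH° = -483.8 kcal/mol

Products: 2·(-59.3) + 6·(-94.0) + 6·(-68.3) = -1092.4
Reactants: 4·(+0.0) + 2·(-304.3) = -608.6
ΔH° = (-1092.4) − (-608.6) = -483.8 kcal/mol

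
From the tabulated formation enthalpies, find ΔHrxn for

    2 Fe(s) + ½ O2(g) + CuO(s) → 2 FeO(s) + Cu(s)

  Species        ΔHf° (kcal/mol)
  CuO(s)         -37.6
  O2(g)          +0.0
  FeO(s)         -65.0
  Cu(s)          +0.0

ΔHrxn = -92.4 kcal/mol

Products: 2·(-65.0) + 1·(+0.0) = -130.0
Reactants: 2·(+0.0) + 1/2·(+0.0) + 1·(-37.6) = -37.6
ΔHrxn = (-130.0) − (-37.6) = -92.4 kcal/mol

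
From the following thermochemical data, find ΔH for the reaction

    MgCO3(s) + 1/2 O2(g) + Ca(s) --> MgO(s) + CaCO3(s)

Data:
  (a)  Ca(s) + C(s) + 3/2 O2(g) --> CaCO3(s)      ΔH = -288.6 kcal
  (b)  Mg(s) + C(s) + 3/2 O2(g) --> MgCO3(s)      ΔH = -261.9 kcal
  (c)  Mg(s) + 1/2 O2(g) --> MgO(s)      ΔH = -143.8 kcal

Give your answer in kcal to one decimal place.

ΔH = -170.5 kcal

(a) as written (CaCO3(s) already on the product side): -288.6 kcal
(b) reversed (reverse to put MgCO3(s) on the reactant side): +261.9 kcal
(c) as written (MgO(s) already on the product side): -143.8 kcal
Summing the manipulated equations, ΔH = (-288.6) + (+261.9) + (-143.8) = -170.5 kcal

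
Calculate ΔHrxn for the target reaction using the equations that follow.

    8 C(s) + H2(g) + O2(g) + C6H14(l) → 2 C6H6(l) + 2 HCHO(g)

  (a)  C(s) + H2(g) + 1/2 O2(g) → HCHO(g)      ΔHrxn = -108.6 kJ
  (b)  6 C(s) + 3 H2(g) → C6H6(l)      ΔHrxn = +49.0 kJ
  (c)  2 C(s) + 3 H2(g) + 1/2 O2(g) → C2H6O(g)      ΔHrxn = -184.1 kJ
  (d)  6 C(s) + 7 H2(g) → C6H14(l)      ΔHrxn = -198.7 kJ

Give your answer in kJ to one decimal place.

ΔHrxn = 79.5 kJ

(a) × 2: (2)·(-108.6) = -217.2 kJ
(b) × 2: (2)·(+49.0) = +98.0 kJ
(c): not needed.
(d) reversed: +198.7 kJ
Summing the manipulated equations, ΔHrxn = (2)·(-108.6) + (2)·(+49.0) + (-1)·(-198.7) = 79.5 kJ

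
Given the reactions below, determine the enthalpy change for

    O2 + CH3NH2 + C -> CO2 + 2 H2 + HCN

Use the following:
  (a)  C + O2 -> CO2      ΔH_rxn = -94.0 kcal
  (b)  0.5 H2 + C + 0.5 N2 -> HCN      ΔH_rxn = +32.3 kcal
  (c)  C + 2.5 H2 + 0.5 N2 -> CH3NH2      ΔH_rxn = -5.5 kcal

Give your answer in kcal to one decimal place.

(a) as written (CO2 already on the product side): -94.0 kcal
(b) as written (HCN already on the product side): +32.3 kcal
(c) reversed (CH3NH2 must end up as a reactant): +5.5 kcal
ΔH_rxn = (1)·(-94.0) + (1)·(+32.3) + (-1)·(-5.5) = -56.2 kcal

ΔH_rxn = -56.2 kcal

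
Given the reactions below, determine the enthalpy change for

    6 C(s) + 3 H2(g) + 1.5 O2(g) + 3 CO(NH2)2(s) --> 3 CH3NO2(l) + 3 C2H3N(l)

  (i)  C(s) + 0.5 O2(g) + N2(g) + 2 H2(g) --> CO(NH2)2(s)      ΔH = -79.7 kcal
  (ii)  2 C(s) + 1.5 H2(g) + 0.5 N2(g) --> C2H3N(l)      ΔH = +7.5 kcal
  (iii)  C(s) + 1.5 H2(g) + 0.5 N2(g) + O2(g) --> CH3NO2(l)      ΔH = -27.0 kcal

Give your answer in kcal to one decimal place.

(i) reversed and × 3: (-3)·(-79.7) = +239.1 kcal
(ii) × 3: (3)·(+7.5) = +22.5 kcal
(iii) × 3: (3)·(-27.0) = -81.0 kcal
Combining the equations, ΔH = (-3)·(-79.7) + (3)·(+7.5) + (3)·(-27.0) = 180.6 kcal

ΔH = 180.6 kcal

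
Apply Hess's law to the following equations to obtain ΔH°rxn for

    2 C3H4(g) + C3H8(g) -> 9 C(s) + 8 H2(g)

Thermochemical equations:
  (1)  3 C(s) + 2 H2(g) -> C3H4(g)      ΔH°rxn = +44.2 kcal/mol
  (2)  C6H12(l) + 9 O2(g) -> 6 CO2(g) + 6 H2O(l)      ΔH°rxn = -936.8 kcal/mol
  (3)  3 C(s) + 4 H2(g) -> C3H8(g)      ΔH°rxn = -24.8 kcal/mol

ΔH°rxn = -63.6 kcal/mol

(1) reversed and × 2: (-2)·(+44.2) = -88.4 kcal/mol
(2): not needed.
(3) reversed: +24.8 kcal/mol
ΔH°rxn = (-88.4) + (+24.8) = -63.6 kcal/mol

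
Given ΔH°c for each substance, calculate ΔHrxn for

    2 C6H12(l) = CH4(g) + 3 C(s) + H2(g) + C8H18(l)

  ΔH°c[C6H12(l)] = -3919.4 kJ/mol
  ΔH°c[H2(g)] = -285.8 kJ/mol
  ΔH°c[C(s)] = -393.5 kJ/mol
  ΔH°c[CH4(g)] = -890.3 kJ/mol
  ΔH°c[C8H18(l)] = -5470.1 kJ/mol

ΔHrxn = -12.1 kJ/mol

With combustion enthalpies, reactants minus products:
= [2·(-3919.4)] − [1·(-890.3) + 3·(-393.5) + 1·(-285.8) + 1·(-5470.1)]
= -12.1 kJ/mol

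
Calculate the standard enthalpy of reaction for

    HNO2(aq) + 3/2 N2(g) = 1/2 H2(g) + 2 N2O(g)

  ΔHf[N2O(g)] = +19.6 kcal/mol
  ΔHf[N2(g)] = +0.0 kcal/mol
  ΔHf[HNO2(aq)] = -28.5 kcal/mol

ΔH° = 67.7 kcal/mol

ΔH°rxn = Σ nΔHf°(products) − Σ nΔHf°(reactants).
Products: 1/2·(+0.0) + 2·(+19.6) = +39.2
Reactants: 1·(-28.5) + 3/2·(+0.0) = -28.5
ΔH° = (+39.2) − (-28.5) = 67.7 kcal/mol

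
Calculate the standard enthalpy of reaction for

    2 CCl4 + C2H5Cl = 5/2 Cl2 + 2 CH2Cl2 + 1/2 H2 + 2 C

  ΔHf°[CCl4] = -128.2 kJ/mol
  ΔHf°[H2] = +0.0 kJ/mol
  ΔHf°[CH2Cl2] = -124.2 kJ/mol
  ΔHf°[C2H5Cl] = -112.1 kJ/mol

Products: 5/2·(+0.0) + 2·(-124.2) + 1/2·(+0.0) + 2·(+0.0) = -248.4
Reactants: 2·(-128.2) + 1·(-112.1) = -368.5
ΔH° = (-248.4) − (-368.5) = 120.1 kJ/mol

ΔH° = 120.1 kJ/mol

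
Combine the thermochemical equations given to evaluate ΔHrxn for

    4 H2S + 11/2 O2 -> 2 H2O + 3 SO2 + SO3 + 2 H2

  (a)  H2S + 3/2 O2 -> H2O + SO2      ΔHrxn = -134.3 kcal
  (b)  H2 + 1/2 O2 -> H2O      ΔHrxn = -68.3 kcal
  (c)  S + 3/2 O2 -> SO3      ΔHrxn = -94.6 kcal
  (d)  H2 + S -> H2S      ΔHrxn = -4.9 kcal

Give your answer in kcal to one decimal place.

(a) × 3 (scale by 3 for the 3 SO2): (3)·(-134.3) = -402.9 kcal
(b) reversed: +68.3 kcal
(c) as written (SO3 already on the product side): -94.6 kcal
(d) reversed: +4.9 kcal
By Hess's law, ΔHrxn = (3)·(-134.3) + (-1)·(-68.3) + (1)·(-94.6) + (-1)·(-4.9) = -424.3 kcal

ΔHrxn = -424.3 kcal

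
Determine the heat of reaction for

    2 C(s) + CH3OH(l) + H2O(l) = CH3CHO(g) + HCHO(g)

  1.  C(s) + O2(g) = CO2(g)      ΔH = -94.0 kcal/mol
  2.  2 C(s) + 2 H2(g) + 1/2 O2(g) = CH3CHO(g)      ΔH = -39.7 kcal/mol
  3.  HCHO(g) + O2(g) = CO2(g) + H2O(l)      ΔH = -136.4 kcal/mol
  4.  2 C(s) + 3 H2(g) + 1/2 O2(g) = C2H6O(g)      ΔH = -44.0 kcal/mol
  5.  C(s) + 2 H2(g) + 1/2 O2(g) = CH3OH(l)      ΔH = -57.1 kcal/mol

ΔH = 59.8 kcal/mol

eq. 1 as written: -94.0 kcal/mol
eq. 2 as written: -39.7 kcal/mol
eq. 3 reversed: +136.4 kcal/mol
eq. 4: not needed.
eq. 5 reversed: +57.1 kcal/mol
ΔH = (-94.0) + (-39.7) + (+136.4) + (+57.1) = 59.8 kcal/mol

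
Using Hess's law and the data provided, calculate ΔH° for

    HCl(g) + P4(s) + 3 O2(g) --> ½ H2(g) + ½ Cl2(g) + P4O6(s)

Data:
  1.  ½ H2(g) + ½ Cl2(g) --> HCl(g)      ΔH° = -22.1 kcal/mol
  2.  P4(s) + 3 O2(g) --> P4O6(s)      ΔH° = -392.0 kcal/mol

eq. 1 reversed (HCl(g) must end up as a reactant): +22.1 kcal/mol
eq. 2 as written (P4O6(s) already on the product side): -392.0 kcal/mol
ΔH° = (-1)·(-22.1) + (1)·(-392.0) = -369.9 kcal/mol

ΔH° = -369.9 kcal/mol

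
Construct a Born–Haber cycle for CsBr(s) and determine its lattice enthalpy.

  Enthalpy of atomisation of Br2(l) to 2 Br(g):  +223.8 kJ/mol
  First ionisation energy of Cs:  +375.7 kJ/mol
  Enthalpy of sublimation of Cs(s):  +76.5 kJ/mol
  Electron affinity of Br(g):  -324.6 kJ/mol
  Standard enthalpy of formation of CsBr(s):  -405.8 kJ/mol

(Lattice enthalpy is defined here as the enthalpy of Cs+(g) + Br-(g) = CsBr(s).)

ΔHf° = 1·ΔHsub + 1·(ΣIE) + 1/2·D(Br2) + 1·EA + U
-405.8 = 1·(+76.5) + 1·(+375.7) + 1/2·(+223.8) + 1·(-324.6) + U
U = -405.8 − (+239.5) = -645.3 kJ/mol

U = -645.3 kJ/mol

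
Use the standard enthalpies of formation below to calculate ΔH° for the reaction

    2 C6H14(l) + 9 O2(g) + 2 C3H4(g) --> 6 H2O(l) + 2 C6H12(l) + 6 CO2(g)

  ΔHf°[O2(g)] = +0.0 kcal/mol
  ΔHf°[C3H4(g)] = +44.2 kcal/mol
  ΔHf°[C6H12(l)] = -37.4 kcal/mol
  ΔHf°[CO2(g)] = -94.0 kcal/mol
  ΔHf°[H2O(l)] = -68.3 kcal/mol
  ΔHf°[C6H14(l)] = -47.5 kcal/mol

ΔH° = -1042.0 kcal/mol

Products: 6·(-68.3) + 2·(-37.4) + 6·(-94.0) = -1048.6
Reactants: 2·(-47.5) + 9·(+0.0) + 2·(+44.2) = -6.6
ΔH° = (-1048.6) − (-6.6) = -1042.0 kcal/mol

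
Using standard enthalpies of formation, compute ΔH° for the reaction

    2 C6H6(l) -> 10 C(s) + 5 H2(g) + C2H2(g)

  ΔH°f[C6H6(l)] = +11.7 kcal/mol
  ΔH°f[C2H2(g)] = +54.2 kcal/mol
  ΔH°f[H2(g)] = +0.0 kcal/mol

ΔH°rxn = Σ nΔHf°(products) − Σ nΔHf°(reactants).
Products: 10·(+0.0) + 5·(+0.0) + 1·(+54.2) = +54.2
Reactants: 2·(+11.7) = +23.4
ΔH° = (+54.2) − (+23.4) = 30.8 kcal/mol

ΔH° = 30.8 kcal/mol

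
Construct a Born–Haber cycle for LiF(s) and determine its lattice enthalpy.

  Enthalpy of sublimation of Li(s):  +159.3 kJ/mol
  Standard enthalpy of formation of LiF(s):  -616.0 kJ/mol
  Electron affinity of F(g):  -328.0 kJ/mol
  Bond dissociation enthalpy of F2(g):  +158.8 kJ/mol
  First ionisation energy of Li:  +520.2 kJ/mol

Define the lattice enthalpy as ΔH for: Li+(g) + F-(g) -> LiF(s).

ΔHf° = 1·ΔHsub + 1·(ΣIE) + 1/2·D(F2) + 1·EA + U
-616.0 = 1·(+159.3) + 1·(+520.2) + 1/2·(+158.8) + 1·(-328.0) + U
U = -616.0 − (+430.9) = -1046.9 kJ/mol

U = -1046.9 kJ/mol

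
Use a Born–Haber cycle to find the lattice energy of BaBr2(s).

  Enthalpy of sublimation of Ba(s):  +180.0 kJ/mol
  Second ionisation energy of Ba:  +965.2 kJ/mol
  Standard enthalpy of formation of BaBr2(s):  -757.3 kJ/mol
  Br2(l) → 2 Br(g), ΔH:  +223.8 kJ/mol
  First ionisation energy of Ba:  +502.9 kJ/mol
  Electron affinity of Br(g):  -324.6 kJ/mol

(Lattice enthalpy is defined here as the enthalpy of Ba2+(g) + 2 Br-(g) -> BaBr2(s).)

U = -1980.0 kJ/mol

ΔHf° = 1·ΔHsub + 1·(ΣIE) + 1·D(Br2) + 2·EA + U
-757.3 = 1·(+180.0) + 1·(+1468.1) + 1·(+223.8) + 2·(-324.6) + U
U = -757.3 − (+1222.7) = -1980.0 kJ/mol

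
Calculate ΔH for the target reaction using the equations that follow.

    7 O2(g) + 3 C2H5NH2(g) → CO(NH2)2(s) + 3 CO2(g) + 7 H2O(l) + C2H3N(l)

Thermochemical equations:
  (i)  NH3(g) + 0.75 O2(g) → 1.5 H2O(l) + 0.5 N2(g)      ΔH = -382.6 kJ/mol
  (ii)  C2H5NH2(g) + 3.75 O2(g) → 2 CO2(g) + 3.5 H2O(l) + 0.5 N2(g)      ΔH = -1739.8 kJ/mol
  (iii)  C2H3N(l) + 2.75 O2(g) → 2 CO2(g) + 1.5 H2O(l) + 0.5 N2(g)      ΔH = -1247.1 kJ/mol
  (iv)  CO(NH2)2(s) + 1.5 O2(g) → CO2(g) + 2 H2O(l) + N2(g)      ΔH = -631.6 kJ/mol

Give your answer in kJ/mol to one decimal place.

ΔH = -3340.7 kJ/mol

(i): not needed (NH3(g) appears nowhere else).
(ii) × 3 (×3 to match 3 C2H5NH2(g) in the target): (3)·(-1739.8) = -5219.4 kJ/mol
(iii) reversed (reverse to put C2H3N(l) on the product side): +1247.1 kJ/mol
(iv) reversed (CO(NH2)2(s) must end up as a product): +631.6 kJ/mol
Combining the equations, ΔH = (3)·(-1739.8) + (-1)·(-1247.1) + (-1)·(-631.6) = -3340.7 kJ/mol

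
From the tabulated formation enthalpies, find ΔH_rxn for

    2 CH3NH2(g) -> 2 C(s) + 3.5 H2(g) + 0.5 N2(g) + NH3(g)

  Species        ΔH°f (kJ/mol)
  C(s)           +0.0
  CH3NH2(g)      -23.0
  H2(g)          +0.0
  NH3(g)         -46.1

ΔH_rxn = -0.1 kJ/mol

ΔH°rxn = Σ nΔHf°(products) − Σ nΔHf°(reactants).
Products: 2·(+0.0) + 7/2·(+0.0) + 1/2·(+0.0) + 1·(-46.1) = -46.1
Reactants: 2·(-23.0) = -46.0
ΔH_rxn = (-46.1) − (-46.0) = -0.1 kJ/mol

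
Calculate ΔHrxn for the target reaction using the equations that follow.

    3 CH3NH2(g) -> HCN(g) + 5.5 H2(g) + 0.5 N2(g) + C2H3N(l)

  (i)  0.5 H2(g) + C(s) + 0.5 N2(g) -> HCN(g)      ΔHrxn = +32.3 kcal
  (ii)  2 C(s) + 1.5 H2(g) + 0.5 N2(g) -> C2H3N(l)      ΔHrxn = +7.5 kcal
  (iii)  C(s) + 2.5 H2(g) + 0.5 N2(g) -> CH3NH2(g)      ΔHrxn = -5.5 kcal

(i) as written: +32.3 kcal
(ii) as written: +7.5 kcal
(iii) reversed and × 3: (-3)·(-5.5) = +16.5 kcal
ΔHrxn = (1)·(+32.3) + (1)·(+7.5) + (-3)·(-5.5) = 56.3 kcal

ΔHrxn = 56.3 kcal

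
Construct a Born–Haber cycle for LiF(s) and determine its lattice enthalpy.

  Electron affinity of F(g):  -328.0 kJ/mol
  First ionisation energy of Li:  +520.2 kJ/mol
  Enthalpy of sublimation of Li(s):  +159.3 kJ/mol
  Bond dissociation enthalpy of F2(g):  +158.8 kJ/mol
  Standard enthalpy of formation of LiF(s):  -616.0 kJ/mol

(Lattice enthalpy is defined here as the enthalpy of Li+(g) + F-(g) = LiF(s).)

ΔHf° = 1·ΔHsub + 1·(ΣIE) + 1/2·D(F2) + 1·EA + U
-616.0 = 1·(+159.3) + 1·(+520.2) + 1/2·(+158.8) + 1·(-328.0) + U
U = -616.0 − (+430.9) = -1046.9 kJ/mol

U = -1046.9 kJ/mol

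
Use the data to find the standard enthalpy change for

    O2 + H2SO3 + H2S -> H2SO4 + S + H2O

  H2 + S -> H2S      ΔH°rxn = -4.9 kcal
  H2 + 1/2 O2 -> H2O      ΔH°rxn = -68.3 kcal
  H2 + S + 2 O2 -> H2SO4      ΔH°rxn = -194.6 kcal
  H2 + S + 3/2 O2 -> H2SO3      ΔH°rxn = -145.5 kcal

equation 1 reversed: +4.9 kcal
equation 2 as written: -68.3 kcal
equation 3 as written: -194.6 kcal
equation 4 reversed: +145.5 kcal
ΔH°rxn = (-1)·(-4.9) + (1)·(-68.3) + (1)·(-194.6) + (-1)·(-145.5) = -112.5 kcal

ΔH°rxn = -112.5 kcal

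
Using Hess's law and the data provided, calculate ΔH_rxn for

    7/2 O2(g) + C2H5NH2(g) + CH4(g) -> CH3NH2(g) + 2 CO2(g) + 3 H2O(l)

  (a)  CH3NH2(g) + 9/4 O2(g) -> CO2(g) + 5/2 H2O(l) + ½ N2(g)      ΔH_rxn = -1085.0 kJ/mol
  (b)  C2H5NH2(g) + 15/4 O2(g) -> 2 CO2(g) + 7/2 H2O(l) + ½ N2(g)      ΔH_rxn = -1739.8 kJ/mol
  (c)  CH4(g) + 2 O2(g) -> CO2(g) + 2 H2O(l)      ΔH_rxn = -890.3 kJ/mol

ΔH_rxn = -1545.1 kJ/mol

(a) reversed (CH3NH2(g) must end up as a product): +1085.0 kJ/mol
(b) as written (C2H5NH2(g) already on the reactant side): -1739.8 kJ/mol
(c) as written (CH4(g) already on the reactant side): -890.3 kJ/mol
Since enthalpy is a state function, ΔH_rxn = (+1085.0) + (-1739.8) + (-890.3) = -1545.1 kJ/mol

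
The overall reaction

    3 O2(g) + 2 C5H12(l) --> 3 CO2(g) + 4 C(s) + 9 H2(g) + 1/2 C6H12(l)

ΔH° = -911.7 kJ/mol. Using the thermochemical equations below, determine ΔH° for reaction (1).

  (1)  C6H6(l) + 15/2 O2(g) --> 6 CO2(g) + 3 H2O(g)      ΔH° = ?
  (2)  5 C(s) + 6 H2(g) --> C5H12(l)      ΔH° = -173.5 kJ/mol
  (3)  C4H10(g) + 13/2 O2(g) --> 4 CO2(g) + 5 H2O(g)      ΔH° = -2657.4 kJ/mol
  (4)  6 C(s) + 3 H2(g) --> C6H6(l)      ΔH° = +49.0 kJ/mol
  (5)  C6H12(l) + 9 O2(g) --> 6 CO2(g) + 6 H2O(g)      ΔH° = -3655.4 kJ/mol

(1) as written: contributes x
(2) reversed and × 2: (-2)·(-173.5) = +347.0 kJ/mol
(3): not needed.
(4) as written: +49.0 kJ/mol
(5) reversed and × 1/2: (-1/2)·(-3655.4) = +1827.7 kJ/mol
-911.7 = (+347.0) + (+49.0) + (+1827.7) + x
x = (-911.7 − (+2223.7)) / (1) = -3135.4 kJ/mol

ΔH° = -3135.4 kJ/mol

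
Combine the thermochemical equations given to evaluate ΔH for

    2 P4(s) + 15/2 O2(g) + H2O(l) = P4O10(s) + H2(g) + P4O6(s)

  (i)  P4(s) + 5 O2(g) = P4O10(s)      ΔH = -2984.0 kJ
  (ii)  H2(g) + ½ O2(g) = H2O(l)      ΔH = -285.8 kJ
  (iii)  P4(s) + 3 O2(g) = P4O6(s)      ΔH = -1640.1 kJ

(i) as written (P4O10(s) already on the product side): -2984.0 kJ
(ii) reversed (reverse to put H2O(l) on the reactant side): +285.8 kJ
(iii) as written (P4O6(s) already on the product side): -1640.1 kJ
Combining the equations, ΔH = (1)·(-2984.0) + (-1)·(-285.8) + (1)·(-1640.1) = -4338.3 kJ

ΔH = -4338.3 kJ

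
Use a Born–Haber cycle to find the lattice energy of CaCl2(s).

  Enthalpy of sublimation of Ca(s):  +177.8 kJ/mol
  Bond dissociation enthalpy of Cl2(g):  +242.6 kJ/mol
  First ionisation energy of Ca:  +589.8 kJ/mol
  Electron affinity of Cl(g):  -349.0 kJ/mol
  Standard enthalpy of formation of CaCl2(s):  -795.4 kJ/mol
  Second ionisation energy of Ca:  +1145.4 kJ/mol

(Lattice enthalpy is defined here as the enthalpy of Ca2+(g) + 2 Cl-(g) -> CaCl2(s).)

ΔHf° = 1·ΔHsub + 1·(ΣIE) + 1·D(Cl2) + 2·EA + U
-795.4 = 1·(+177.8) + 1·(+1735.2) + 1·(+242.6) + 2·(-349.0) + U
U = -795.4 − (+1457.6) = -2253.0 kJ/mol

U = -2253.0 kJ/mol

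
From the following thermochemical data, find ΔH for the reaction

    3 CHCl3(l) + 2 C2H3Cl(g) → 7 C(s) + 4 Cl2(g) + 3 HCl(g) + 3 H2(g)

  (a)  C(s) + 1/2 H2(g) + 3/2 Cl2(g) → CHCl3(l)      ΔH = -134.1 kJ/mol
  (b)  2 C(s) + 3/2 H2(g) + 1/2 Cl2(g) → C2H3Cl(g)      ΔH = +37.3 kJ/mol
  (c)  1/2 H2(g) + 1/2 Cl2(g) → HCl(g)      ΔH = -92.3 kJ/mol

ΔH = 50.8 kJ/mol

(a) reversed and × 3 (CHCl3(l) must end up as a reactant; scale by 3 for the 3 CHCl3(l)): (-3)·(-134.1) = +402.3 kJ/mol
(b) reversed and × 2 (C2H3Cl(g) must end up as a reactant; scale by 2 for the 2 C2H3Cl(g)): (-2)·(+37.3) = -74.6 kJ/mol
(c) × 3 (×3 to match 3 HCl(g) in the target): (3)·(-92.3) = -276.9 kJ/mol
ΔH = (-3)·(-134.1) + (-2)·(+37.3) + (3)·(-92.3) = 50.8 kJ/mol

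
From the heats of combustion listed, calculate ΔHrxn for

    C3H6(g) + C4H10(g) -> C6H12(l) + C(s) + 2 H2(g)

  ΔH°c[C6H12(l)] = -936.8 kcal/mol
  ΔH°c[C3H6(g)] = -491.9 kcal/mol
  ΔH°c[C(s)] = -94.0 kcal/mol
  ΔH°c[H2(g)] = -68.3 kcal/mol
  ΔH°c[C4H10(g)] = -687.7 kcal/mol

ΔHrxn = -12.2 kcal/mol

Using ΔH = Σ nΔHc°(reactants) − Σ nΔHc°(products):
= [1·(-491.9) + 1·(-687.7)] − [1·(-936.8) + 1·(-94.0) + 2·(-68.3)]
= -12.2 kcal/mol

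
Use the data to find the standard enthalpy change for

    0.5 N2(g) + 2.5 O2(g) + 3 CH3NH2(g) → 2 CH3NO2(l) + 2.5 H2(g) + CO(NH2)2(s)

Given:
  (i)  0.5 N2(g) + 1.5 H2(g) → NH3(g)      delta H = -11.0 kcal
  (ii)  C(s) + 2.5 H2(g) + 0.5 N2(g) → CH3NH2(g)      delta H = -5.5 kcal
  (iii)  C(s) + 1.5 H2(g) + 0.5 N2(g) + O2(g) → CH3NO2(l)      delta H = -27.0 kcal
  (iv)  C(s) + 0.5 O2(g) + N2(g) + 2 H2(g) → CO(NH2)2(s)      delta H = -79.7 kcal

(i): not needed.
(ii) reversed and × 3: (-3)·(-5.5) = +16.5 kcal
(iii) × 2: (2)·(-27.0) = -54.0 kcal
(iv) as written: -79.7 kcal
By Hess's law, delta H = (-3)·(-5.5) + (2)·(-27.0) + (1)·(-79.7) = -117.2 kcal

delta H = -117.2 kcal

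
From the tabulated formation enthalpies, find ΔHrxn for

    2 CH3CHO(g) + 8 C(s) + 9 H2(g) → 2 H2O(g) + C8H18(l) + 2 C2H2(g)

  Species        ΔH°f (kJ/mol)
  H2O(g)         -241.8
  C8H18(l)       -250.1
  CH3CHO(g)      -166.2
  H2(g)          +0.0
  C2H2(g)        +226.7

ΔHrxn = 52.1 kJ/mol

Products: 2·(-241.8) + 1·(-250.1) + 2·(+226.7) = -280.3
Reactants: 2·(-166.2) + 8·(+0.0) + 9·(+0.0) = -332.4
ΔHrxn = (-280.3) − (-332.4) = 52.1 kJ/mol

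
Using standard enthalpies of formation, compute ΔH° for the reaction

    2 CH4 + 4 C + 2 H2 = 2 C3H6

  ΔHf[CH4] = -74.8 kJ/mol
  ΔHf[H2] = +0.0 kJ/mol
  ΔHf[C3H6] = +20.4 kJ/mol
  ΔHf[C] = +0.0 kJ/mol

ΔH°rxn = Σ nΔHf°(products) − Σ nΔHf°(reactants).
Products: 2·(+20.4) = +40.8
Reactants: 2·(-74.8) + 4·(+0.0) + 2·(+0.0) = -149.6
ΔH° = (+40.8) − (-149.6) = 190.4 kJ/mol

ΔH° = 190.4 kJ/mol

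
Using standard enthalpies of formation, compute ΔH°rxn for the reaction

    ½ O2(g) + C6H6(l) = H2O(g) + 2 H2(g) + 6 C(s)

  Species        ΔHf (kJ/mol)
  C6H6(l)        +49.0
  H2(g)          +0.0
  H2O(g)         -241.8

Products: 1·(-241.8) + 2·(+0.0) + 6·(+0.0) = -241.8
Reactants: 1/2·(+0.0) + 1·(+49.0) = +49.0
ΔH°rxn = (-241.8) − (+49.0) = -290.8 kJ/mol

ΔH°rxn = -290.8 kJ/mol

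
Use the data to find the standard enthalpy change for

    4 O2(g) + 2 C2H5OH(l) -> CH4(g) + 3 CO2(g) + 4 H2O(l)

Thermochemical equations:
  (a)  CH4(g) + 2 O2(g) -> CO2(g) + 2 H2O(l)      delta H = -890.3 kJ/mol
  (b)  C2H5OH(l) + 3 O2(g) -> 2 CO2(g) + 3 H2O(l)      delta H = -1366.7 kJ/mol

delta H = -1843.1 kJ/mol

(a) reversed (reverse to put CH4(g) on the product side): +890.3 kJ/mol
(b) × 2 (×2 to match 2 C2H5OH(l) in the target): (2)·(-1366.7) = -2733.4 kJ/mol
Summing the manipulated equations, delta H = (+890.3) + (-2733.4) = -1843.1 kJ/mol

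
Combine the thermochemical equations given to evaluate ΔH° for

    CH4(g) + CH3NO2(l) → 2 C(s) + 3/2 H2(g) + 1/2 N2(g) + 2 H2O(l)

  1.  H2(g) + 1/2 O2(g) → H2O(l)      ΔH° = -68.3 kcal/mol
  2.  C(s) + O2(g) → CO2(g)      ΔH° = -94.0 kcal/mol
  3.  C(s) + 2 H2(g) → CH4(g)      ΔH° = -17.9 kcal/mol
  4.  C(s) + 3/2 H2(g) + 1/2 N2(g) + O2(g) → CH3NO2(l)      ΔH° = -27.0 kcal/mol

ΔH° = -91.7 kcal/mol

eq. 1 × 2 (×2 to match 2 H2O(l) in the target): (2)·(-68.3) = -136.6 kcal/mol
eq. 2: not needed (CO2(g) appears nowhere else).
eq. 3 reversed (reverse to put CH4(g) on the reactant side): +17.9 kcal/mol
eq. 4 reversed (CH3NO2(l) must end up as a reactant): +27.0 kcal/mol
ΔH° = (-136.6) + (+17.9) + (+27.0) = -91.7 kcal/mol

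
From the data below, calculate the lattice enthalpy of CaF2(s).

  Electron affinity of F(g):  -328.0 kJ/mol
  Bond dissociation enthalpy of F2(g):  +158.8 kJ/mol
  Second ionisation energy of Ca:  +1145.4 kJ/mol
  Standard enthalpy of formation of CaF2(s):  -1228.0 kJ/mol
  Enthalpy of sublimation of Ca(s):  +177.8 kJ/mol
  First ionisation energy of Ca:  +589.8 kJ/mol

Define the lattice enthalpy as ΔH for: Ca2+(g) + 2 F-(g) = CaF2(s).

U = -2643.8 kJ/mol

ΔHf° = 1·ΔHsub + 1·(ΣIE) + 1·D(F2) + 2·EA + U
-1228.0 = 1·(+177.8) + 1·(+1735.2) + 1·(+158.8) + 2·(-328.0) + U
U = -1228.0 − (+1415.8) = -2643.8 kJ/mol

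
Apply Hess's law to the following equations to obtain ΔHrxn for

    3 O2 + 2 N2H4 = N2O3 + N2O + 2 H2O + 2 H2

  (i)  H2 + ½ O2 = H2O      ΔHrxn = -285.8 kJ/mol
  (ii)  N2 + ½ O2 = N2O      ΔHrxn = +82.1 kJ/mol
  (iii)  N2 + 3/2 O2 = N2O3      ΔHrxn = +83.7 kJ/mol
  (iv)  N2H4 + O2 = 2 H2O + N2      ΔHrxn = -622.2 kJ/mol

(i) reversed and × 2: (-2)·(-285.8) = +571.6 kJ/mol
(ii) as written: +82.1 kJ/mol
(iii) as written: +83.7 kJ/mol
(iv) × 2: (2)·(-622.2) = -1244.4 kJ/mol
Combining the equations, ΔHrxn = (+571.6) + (+82.1) + (+83.7) + (-1244.4) = -507.0 kJ/mol

ΔHrxn = -507.0 kJ/mol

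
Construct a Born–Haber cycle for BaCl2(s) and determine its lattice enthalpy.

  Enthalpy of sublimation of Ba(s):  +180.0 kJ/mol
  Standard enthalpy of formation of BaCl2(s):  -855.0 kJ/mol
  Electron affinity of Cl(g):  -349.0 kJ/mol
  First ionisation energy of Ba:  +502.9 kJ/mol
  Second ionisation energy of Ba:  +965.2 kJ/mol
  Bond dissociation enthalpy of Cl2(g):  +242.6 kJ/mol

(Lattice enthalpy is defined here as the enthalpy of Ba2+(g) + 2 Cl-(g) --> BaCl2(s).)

ΔHf° = 1·ΔHsub + 1·(ΣIE) + 1·D(Cl2) + 2·EA + U
-855.0 = 1·(+180.0) + 1·(+1468.1) + 1·(+242.6) + 2·(-349.0) + U
U = -855.0 − (+1192.7) = -2047.7 kJ/mol

U = -2047.7 kJ/mol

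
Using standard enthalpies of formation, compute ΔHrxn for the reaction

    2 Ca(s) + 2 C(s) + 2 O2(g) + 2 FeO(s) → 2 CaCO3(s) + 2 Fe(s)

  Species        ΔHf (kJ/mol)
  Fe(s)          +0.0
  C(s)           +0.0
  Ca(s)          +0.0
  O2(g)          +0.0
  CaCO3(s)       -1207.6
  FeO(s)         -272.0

ΔHrxn = -1871.2 kJ/mol

Products: 2·(-1207.6) + 2·(+0.0) = -2415.2
Reactants: 2·(+0.0) + 2·(+0.0) + 2·(+0.0) + 2·(-272.0) = -544.0
ΔHrxn = (-2415.2) − (-544.0) = -1871.2 kJ/mol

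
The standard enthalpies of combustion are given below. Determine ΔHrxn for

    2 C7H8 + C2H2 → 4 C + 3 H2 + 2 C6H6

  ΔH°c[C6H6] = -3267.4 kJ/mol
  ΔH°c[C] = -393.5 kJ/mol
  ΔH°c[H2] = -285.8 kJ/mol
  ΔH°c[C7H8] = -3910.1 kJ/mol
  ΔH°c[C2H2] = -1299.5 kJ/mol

ΔHrxn = -153.5 kJ/mol

Using ΔH = Σ nΔHc°(reactants) − Σ nΔHc°(products):
= [2·(-3910.1) + 1·(-1299.5)] − [4·(-393.5) + 3·(-285.8) + 2·(-3267.4)]
= -153.5 kJ/mol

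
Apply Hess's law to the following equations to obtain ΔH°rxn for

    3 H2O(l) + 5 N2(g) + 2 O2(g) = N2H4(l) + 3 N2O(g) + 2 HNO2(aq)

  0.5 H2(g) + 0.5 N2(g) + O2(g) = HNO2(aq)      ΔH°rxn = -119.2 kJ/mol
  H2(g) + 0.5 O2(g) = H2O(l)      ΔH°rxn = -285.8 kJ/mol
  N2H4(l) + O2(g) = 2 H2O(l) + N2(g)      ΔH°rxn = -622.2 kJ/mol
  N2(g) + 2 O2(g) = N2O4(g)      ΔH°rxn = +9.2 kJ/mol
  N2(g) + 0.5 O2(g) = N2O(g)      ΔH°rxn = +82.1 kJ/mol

ΔH°rxn = 915.9 kJ/mol

equation 1 × 2: (2)·(-119.2) = -238.4 kJ/mol
equation 2 reversed: +285.8 kJ/mol
equation 3 reversed: +622.2 kJ/mol
equation 4: not needed.
equation 5 × 3: (3)·(+82.1) = +246.3 kJ/mol
Since enthalpy is a state function, ΔH°rxn = (2)·(-119.2) + (-1)·(-285.8) + (-1)·(-622.2) + (3)·(+82.1) = 915.9 kJ/mol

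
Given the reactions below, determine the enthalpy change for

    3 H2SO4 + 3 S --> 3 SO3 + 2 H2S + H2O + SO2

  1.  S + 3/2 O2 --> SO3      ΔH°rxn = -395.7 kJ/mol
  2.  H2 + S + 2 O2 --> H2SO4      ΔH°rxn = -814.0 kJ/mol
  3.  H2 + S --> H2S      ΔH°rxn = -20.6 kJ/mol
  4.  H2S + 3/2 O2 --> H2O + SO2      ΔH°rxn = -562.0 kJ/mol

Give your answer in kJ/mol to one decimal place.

eq. 1 × 3: (3)·(-395.7) = -1187.1 kJ/mol
eq. 2 reversed and × 3: (-3)·(-814.0) = +2442.0 kJ/mol
eq. 3 × 3: (3)·(-20.6) = -61.8 kJ/mol
eq. 4 as written: -562.0 kJ/mol
ΔH°rxn = (3)·(-395.7) + (-3)·(-814.0) + (3)·(-20.6) + (1)·(-562.0) = 631.1 kJ/mol

ΔH°rxn = 631.1 kJ/mol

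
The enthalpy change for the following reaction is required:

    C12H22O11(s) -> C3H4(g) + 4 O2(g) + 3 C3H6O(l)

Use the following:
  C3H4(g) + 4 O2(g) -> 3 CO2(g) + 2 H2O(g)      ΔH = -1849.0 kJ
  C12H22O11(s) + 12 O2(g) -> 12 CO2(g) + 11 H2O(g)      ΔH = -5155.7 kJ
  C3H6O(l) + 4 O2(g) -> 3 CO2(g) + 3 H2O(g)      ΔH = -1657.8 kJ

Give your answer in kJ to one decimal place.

equation 1 reversed (C3H4(g) must end up as a product): +1849.0 kJ
equation 2 as written (C12H22O11(s) already on the reactant side): -5155.7 kJ
equation 3 reversed and × 3 (reverse to put C3H6O(l) on the product side; ×3 to match 3 C3H6O(l) in the target): (-3)·(-1657.8) = +4973.4 kJ
Summing the manipulated equations, ΔH = (-1)·(-1849.0) + (1)·(-5155.7) + (-3)·(-1657.8) = 1666.7 kJ

ΔH = 1666.7 kJ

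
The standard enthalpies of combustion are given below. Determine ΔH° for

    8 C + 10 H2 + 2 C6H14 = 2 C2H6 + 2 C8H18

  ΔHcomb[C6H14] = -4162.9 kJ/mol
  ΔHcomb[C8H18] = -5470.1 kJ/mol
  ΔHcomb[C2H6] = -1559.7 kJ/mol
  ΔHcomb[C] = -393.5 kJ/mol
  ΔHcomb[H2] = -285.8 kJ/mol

Using ΔH = Σ nΔHc°(reactants) − Σ nΔHc°(products):
= [8·(-393.5) + 10·(-285.8) + 2·(-4162.9)] − [2·(-1559.7) + 2·(-5470.1)]
= -272.2 kJ/mol

ΔH° = -272.2 kJ/mol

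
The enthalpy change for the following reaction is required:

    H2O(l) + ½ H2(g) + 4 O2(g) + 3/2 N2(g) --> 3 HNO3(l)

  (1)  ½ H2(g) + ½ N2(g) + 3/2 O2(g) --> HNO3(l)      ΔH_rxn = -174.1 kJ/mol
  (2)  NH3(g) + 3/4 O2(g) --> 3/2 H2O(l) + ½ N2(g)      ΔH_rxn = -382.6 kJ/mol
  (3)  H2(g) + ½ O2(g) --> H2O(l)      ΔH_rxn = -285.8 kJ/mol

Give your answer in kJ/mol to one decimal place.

ΔH_rxn = -236.5 kJ/mol

(1) × 3: (3)·(-174.1) = -522.3 kJ/mol
(2): not needed.
(3) reversed: +285.8 kJ/mol
By Hess's law, ΔH_rxn = (3)·(-174.1) + (-1)·(-285.8) = -236.5 kJ/mol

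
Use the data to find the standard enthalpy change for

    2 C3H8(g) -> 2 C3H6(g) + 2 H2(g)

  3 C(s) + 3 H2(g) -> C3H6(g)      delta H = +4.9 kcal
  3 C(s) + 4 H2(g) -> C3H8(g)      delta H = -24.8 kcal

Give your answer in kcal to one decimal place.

delta H = 59.4 kcal

equation 1 × 2 (scale by 2 for the 2 C3H6(g)): (2)·(+4.9) = +9.8 kcal
equation 2 reversed and × 2 (C3H8(g) must end up as a reactant; scale by 2 for the 2 C3H8(g)): (-2)·(-24.8) = +49.6 kcal
By Hess's law, delta H = (2)·(+4.9) + (-2)·(-24.8) = 59.4 kcal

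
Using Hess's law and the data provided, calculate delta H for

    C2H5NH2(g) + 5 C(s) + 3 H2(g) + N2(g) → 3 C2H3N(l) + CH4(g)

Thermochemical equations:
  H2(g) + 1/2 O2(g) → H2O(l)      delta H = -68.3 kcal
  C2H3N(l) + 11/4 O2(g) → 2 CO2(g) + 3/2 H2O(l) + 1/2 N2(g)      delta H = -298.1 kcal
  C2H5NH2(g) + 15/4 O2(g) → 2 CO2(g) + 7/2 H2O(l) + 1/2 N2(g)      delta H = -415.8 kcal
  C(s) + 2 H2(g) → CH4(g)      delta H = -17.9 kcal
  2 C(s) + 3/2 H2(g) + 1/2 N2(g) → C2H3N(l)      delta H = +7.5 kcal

delta H = 16.0 kcal

equation 1 reversed and × 2: (-2)·(-68.3) = +136.6 kcal
equation 2 reversed: +298.1 kcal
equation 3 as written: -415.8 kcal
equation 4 as written: -17.9 kcal
equation 5 × 2: (2)·(+7.5) = +15.0 kcal
By Hess's law, delta H = (-2)·(-68.3) + (-1)·(-298.1) + (1)·(-415.8) + (1)·(-17.9) + (2)·(+7.5) = 16.0 kcal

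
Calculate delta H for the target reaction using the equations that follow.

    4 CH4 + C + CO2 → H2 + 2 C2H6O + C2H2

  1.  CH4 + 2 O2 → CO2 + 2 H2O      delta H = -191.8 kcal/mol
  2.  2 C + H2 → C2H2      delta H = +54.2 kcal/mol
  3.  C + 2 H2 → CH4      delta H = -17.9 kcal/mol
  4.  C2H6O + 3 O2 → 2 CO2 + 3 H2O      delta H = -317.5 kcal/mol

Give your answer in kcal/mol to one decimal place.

delta H = 131.7 kcal/mol

eq. 1 × 3: (3)·(-191.8) = -575.4 kcal/mol
eq. 2 as written: +54.2 kcal/mol
eq. 3 reversed: +17.9 kcal/mol
eq. 4 reversed and × 2: (-2)·(-317.5) = +635.0 kcal/mol
delta H = (-575.4) + (+54.2) + (+17.9) + (+635.0) = 131.7 kcal/mol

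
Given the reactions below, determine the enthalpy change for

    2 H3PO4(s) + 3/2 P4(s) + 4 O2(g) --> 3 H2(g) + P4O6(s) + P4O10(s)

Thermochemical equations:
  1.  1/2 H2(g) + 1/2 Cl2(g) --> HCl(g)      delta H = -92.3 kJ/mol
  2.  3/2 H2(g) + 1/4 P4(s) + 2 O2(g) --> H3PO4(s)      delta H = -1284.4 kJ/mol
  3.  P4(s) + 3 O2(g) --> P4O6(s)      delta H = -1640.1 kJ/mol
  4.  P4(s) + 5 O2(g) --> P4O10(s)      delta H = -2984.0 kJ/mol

eq. 1: not needed (HCl(g) appears nowhere else).
eq. 2 reversed and × 2 (reverse to put H3PO4(s) on the reactant side; scale by 2 for the 2 H3PO4(s)): (-2)·(-1284.4) = +2568.8 kJ/mol
eq. 3 as written (P4O6(s) already on the product side): -1640.1 kJ/mol
eq. 4 as written (P4O10(s) already on the product side): -2984.0 kJ/mol
Since enthalpy is a state function, delta H = (-2)·(-1284.4) + (1)·(-1640.1) + (1)·(-2984.0) = -2055.3 kJ/mol

delta H = -2055.3 kJ/mol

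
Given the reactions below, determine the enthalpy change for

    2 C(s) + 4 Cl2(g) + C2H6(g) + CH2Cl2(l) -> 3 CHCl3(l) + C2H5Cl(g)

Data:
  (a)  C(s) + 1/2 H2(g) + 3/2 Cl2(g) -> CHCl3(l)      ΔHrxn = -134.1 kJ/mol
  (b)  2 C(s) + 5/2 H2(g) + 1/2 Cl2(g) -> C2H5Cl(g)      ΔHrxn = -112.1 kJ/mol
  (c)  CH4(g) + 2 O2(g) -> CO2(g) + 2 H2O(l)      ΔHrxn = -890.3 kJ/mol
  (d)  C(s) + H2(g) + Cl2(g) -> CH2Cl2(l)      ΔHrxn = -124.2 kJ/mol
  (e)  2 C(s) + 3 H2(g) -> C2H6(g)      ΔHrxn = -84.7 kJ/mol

(a) × 3: (3)·(-134.1) = -402.3 kJ/mol
(b) as written: -112.1 kJ/mol
(c): not needed.
(d) reversed: +124.2 kJ/mol
(e) reversed: +84.7 kJ/mol
Combining the equations, ΔHrxn = (-402.3) + (-112.1) + (+124.2) + (+84.7) = -305.5 kJ/mol

ΔHrxn = -305.5 kJ/mol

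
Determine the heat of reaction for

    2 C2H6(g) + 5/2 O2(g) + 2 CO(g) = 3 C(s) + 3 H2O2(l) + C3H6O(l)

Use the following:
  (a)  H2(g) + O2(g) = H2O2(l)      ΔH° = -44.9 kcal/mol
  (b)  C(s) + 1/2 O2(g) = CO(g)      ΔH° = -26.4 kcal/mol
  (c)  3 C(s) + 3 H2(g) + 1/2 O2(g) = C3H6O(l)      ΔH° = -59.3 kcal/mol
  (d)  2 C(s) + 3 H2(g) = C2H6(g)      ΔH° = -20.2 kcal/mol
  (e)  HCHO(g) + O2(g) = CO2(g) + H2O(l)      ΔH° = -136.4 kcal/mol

ΔH° = -100.8 kcal/mol

(a) × 3: (3)·(-44.9) = -134.7 kcal/mol
(b) reversed and × 2: (-2)·(-26.4) = +52.8 kcal/mol
(c) as written: -59.3 kcal/mol
(d) reversed and × 2: (-2)·(-20.2) = +40.4 kcal/mol
(e): not needed.
Combining the equations, ΔH° = (-134.7) + (+52.8) + (-59.3) + (+40.4) = -100.8 kcal/mol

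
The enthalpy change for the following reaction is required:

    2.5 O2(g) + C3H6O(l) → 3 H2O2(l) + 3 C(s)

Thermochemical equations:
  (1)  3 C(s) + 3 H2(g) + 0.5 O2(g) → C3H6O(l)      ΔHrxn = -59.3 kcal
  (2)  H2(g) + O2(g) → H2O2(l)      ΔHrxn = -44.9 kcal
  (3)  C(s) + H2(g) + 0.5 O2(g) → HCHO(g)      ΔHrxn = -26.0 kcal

(1) reversed: +59.3 kcal
(2) × 3: (3)·(-44.9) = -134.7 kcal
(3): not needed.
ΔHrxn = (-1)·(-59.3) + (3)·(-44.9) = -75.4 kcal

ΔHrxn = -75.4 kcal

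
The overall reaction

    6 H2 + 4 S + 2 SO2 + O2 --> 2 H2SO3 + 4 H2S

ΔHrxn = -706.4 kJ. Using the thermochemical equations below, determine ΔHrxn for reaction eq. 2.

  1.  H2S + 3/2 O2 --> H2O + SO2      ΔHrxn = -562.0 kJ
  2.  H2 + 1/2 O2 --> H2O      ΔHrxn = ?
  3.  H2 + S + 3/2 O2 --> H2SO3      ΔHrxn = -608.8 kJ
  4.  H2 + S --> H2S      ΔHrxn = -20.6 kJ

ΔHrxn = -285.8 kJ

eq. 1 reversed and × 2: (-2)·(-562.0) = +1124.0 kJ
eq. 2 × 2: contributes 2·x
eq. 3 × 2: (2)·(-608.8) = -1217.6 kJ
eq. 4 × 2: (2)·(-20.6) = -41.2 kJ
-706.4 = (+1124.0) + (-1217.6) + (-41.2) + 2·x
x = (-706.4 − (-134.8)) / (2) = -285.8 kJ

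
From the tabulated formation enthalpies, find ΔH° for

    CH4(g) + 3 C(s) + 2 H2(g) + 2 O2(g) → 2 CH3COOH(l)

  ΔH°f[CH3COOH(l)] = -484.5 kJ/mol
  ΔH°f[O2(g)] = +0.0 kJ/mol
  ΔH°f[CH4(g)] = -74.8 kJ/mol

Products: 2·(-484.5) = -969.0
Reactants: 1·(-74.8) + 3·(+0.0) + 2·(+0.0) + 2·(+0.0) = -74.8
ΔH° = (-969.0) − (-74.8) = -894.2 kJ/mol

ΔH° = -894.2 kJ/mol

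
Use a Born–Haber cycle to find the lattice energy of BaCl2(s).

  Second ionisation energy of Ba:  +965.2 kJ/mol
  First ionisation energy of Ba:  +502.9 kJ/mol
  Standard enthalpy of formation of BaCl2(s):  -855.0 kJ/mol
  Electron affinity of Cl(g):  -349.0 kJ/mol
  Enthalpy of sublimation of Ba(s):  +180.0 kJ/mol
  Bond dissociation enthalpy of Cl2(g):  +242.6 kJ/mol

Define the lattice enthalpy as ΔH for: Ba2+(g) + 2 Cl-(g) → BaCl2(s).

U = -2047.7 kJ/mol

ΔHf° = 1·ΔHsub + 1·(ΣIE) + 1·D(Cl2) + 2·EA + U
-855.0 = 1·(+180.0) + 1·(+1468.1) + 1·(+242.6) + 2·(-349.0) + U
U = -855.0 − (+1192.7) = -2047.7 kJ/mol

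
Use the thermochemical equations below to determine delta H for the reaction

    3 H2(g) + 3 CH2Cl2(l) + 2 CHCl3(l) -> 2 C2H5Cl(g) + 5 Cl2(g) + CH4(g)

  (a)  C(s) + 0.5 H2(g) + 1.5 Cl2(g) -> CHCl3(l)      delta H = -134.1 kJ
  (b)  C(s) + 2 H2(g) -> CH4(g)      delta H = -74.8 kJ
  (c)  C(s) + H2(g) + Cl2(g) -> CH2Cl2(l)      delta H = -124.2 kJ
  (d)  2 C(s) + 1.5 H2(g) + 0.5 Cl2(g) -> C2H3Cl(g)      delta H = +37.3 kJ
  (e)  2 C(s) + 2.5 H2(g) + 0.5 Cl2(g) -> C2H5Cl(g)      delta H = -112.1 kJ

delta H = 341.8 kJ

(a) reversed and × 2 (CHCl3(l) must end up as a reactant; ×2 to match 2 CHCl3(l) in the target): (-2)·(-134.1) = +268.2 kJ
(b) as written (CH4(g) already on the product side): -74.8 kJ
(c) reversed and × 3 (CH2Cl2(l) must end up as a reactant; ×3 to match 3 CH2Cl2(l) in the target): (-3)·(-124.2) = +372.6 kJ
(d): not needed (C2H3Cl(g) appears nowhere else).
(e) × 2 (scale by 2 for the 2 C2H5Cl(g)): (2)·(-112.1) = -224.2 kJ
delta H = (+268.2) + (-74.8) + (+372.6) + (-224.2) = 341.8 kJ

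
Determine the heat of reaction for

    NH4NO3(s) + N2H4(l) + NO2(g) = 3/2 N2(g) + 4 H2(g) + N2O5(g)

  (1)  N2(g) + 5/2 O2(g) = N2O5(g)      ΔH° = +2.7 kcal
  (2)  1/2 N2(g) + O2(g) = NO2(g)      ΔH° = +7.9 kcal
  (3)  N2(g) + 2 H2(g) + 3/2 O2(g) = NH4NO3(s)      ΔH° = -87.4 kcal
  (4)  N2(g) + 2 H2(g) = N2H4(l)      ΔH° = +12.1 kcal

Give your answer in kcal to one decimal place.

ΔH° = 70.1 kcal

(1) as written: +2.7 kcal
(2) reversed: -7.9 kcal
(3) reversed: +87.4 kcal
(4) reversed: -12.1 kcal
ΔH° = (+2.7) + (-7.9) + (+87.4) + (-12.1) = 70.1 kcal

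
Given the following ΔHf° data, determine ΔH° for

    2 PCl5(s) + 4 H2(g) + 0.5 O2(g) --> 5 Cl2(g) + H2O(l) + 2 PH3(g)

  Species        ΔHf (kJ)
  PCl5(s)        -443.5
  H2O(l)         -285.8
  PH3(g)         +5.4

ΔH° = 612.0 kJ

Products: 5·(+0.0) + 1·(-285.8) + 2·(+5.4) = -275.0
Reactants: 2·(-443.5) + 4·(+0.0) + 1/2·(+0.0) = -887.0
ΔH° = (-275.0) − (-887.0) = 612.0 kJ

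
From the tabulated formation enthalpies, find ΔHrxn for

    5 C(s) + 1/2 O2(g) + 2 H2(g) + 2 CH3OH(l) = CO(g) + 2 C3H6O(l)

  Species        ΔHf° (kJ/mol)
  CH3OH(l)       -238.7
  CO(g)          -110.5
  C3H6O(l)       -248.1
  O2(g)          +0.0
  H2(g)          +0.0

Products: 1·(-110.5) + 2·(-248.1) = -606.7
Reactants: 5·(+0.0) + 1/2·(+0.0) + 2·(+0.0) + 2·(-238.7) = -477.4
ΔHrxn = (-606.7) − (-477.4) = -129.3 kJ/mol

ΔHrxn = -129.3 kJ/mol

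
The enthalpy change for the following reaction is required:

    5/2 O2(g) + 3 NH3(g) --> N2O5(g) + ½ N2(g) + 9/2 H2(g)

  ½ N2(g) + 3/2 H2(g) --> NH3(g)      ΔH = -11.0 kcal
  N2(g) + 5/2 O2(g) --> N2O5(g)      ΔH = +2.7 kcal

ΔH = 35.7 kcal

equation 1 reversed and × 3 (NH3(g) must end up as a reactant; scale by 3 for the 3 NH3(g)): (-3)·(-11.0) = +33.0 kcal
equation 2 as written (N2O5(g) already on the product side): +2.7 kcal
By Hess's law, ΔH = (+33.0) + (+2.7) = 35.7 kcal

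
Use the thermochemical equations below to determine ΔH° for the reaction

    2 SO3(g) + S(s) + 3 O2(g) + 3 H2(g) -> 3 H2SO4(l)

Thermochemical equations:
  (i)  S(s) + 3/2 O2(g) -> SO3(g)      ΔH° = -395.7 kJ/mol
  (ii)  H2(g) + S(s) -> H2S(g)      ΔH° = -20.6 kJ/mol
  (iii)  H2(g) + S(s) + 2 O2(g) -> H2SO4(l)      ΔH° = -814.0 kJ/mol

ΔH° = -1650.6 kJ/mol

(i) reversed and × 2 (SO3(g) must end up as a reactant; ×2 to match 2 SO3(g) in the target): (-2)·(-395.7) = +791.4 kJ/mol
(ii): not needed (H2S(g) appears nowhere else).
(iii) × 3 (×3 to match 3 H2SO4(l) in the target): (3)·(-814.0) = -2442.0 kJ/mol
Summing the manipulated equations, ΔH° = (-2)·(-395.7) + (3)·(-814.0) = -1650.6 kJ/mol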